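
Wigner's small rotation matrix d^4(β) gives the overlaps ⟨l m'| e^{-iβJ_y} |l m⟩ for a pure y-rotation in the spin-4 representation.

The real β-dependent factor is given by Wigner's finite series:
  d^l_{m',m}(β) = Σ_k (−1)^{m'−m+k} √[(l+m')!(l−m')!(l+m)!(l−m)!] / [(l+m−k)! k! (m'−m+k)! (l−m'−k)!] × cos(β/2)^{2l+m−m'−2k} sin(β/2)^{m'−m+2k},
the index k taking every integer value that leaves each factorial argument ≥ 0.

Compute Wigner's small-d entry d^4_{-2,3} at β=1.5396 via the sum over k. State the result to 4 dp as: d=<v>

d^4_{-2,3}(β=1.5396) via Wigner's sum:
With c≡cos(β/2)=0.718050 and s≡sin(β/2)=0.695992, N=[2·720·5040·1]^{1/2}=2693.993318
Admissible k: 5..6 (factorial args all ≥0)
  k=5: (−1)^0·2693.9933/(240)·0.7180^3·0.6960^5 = +0.678687
  k=6: (−1)^1·2693.9933/(720)·0.7180^1·0.6960^7 = -0.212543
d^4_{-2,3}(1.5396) = +0.678687 -0.212543 = +0.466144

d=0.4661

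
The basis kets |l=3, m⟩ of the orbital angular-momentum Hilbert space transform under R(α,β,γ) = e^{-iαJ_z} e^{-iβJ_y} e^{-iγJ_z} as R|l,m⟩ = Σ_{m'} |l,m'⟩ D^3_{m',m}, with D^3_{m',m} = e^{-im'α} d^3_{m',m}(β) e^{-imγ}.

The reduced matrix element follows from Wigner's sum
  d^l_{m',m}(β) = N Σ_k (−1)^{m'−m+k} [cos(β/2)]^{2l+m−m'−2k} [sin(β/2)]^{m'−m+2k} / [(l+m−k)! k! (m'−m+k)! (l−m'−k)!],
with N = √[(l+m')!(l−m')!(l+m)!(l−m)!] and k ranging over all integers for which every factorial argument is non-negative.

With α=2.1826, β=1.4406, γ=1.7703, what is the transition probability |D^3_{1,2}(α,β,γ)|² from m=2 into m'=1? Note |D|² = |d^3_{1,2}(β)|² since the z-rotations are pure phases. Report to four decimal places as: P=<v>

First d^3_{1,2}(β=1.4406), then the phase factors e^{-i(1)α} and e^{-i(2)γ}:
With c≡cos(β/2)=0.751608 and s≡sin(β/2)=0.659610, N=[24·2·120·1]^{1/2}=75.894664
k∈{1,2} keeps every argument non-negative
  k=1: (−1)^0·75.8947/(24)·0.7516^5·0.6596^1 = +0.500316
  k=2: (−1)^1·75.8947/(12)·0.7516^3·0.6596^3 = -0.770666
d^3_{1,2}(1.4406) = +0.500316 -0.770666 = -0.270350
|D^3_{1,2}|² = |d^3_{1,2}(β)|² = (-0.270350)² = 0.073089 (the z-rotation phases have unit modulus)

P=0.0731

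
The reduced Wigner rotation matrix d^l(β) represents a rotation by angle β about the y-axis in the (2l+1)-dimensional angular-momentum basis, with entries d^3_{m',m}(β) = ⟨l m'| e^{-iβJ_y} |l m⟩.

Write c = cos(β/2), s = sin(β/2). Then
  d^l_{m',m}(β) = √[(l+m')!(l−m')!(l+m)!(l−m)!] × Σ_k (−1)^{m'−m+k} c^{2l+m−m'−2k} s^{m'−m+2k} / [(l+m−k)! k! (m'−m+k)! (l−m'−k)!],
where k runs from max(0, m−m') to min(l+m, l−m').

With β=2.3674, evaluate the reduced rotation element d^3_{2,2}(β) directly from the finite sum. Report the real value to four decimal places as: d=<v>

d^3_{2,2}(β=2.3674) via Wigner's sum:
Half-angle: c=0.377501, s=0.926009. N=√(120·1·120·1)=120.000000
k: max(0,(2)−(2))=0 … min(3+(2),3−(2))=1
  k=0: (−1)^0·120.0000/(120)·0.3775^6·0.9260^0 = +0.002894
  k=1: (−1)^1·120.0000/(24)·0.3775^4·0.9260^2 = -0.087071
d^3_{2,2}(2.3674) = +0.002894 -0.087071 = -0.084177

d=-0.0842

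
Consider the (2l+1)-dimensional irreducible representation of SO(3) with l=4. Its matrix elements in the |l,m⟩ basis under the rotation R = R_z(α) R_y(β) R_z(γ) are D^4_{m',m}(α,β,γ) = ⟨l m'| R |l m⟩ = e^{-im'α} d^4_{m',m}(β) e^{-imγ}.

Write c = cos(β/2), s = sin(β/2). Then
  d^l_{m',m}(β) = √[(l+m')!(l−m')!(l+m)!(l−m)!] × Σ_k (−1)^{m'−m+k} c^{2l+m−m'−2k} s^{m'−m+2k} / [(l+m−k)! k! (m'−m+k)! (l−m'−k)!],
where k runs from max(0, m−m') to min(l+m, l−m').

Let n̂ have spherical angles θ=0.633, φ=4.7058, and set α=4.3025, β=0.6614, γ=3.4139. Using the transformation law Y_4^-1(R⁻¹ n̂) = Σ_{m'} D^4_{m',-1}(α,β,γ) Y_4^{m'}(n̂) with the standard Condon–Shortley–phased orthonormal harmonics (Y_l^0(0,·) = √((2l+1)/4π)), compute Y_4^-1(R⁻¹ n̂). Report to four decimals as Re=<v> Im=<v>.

Need the full column D^4_{m',-1} for m'=−4..4 at α=4.3025, β=0.6614, γ=3.4139.
cos(β/2)=0.945815, sin(β/2)=0.324705
d^4_{-4,-1}: single k=3 term ⇒ +0.193907;  D = -0.039197+0.189904i
d^4_{-3,-1}: k∈[2..3] ⇒ +0.599083 -0.117680 = +0.481403;  D = -0.393631-0.277135i
d^4_{-2,-1}: k∈[1..3] ⇒ +0.932760 -0.549674 +0.043190 = +0.426275;  D = +0.363972-0.221889i
d^4_{-1,-1}: k∈[0..3] ⇒ +0.640399 -1.132160 +0.266872 -0.010485 = -0.235373;  D = -0.032281-0.233149i
d^4_{0,-1}: k∈[0..3] ⇒ -0.983215 +0.695289 -0.081947 +0.001610 = -0.368263;  D = +0.354693+0.099046i
d^4_{1,-1}: k∈[0..3] ⇒ +0.754773 -0.266872 +0.015727 -0.000124 = +0.503504;  D = +0.317459-0.390815i
d^4_{2,-1}: k∈[0..2] ⇒ -0.366450 +0.064785 -0.001527 = -0.303192;  D = -0.139661-0.269110i
d^4_{3,-1}: k∈[0..1] ⇒ +0.117680 -0.008322 = +0.109358;  D = -0.109099+0.007520i
d^4_{4,-1}: single k=0 term ⇒ -0.022854;  D = -0.007644+0.021537i
Y_4^{m'}(θ=0.633,φ=4.7058) and Σ D·Y over m':
  (-0.0392+0.1899i)·(+0.0542+0.0014i)  (-0.3936-0.2771i)·(+0.0041-0.2089i)  (+0.3640-0.2219i)·(-0.4156-0.0055i)  (-0.0323-0.2331i)·(-0.0023+0.3498i)  (+0.3547+0.0990i)·(-0.1811+0.0000i)  (+0.3175-0.3908i)·(+0.0023+0.3498i)  (-0.1397-0.2691i)·(-0.4156+0.0055i)  (-0.1091+0.0075i)·(-0.0041-0.2089i)  (-0.0076+0.0215i)·(+0.0542-0.0014i)
Y_4^-1(R⁻¹ n̂) = +0.001618+0.398000i

Re=0.0016 Im=0.3980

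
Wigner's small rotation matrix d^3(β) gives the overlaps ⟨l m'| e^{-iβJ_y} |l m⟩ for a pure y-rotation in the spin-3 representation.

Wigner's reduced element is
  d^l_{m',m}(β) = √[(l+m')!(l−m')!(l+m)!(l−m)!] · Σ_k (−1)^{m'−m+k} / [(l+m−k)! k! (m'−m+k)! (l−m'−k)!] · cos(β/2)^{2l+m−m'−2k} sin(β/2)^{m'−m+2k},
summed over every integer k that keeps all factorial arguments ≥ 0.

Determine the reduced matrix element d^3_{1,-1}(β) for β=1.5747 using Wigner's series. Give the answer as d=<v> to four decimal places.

d=-0.1304

d^3_{1,-1}(β=1.5747) via Wigner's sum:
Half-angle: c=0.705725, s=0.708486. N=√(24·2·2·24)=48.000000
k∈{0,1,2} keeps every argument non-negative
  k=0: (−1)^2·48.0000/(8)·0.7057^4·0.7085^2 = +0.747061
  k=1: (−1)^3·48.0000/(6)·0.7057^2·0.7085^4 = -1.003888
  k=2: (−1)^4·48.0000/(48)·0.7057^0·0.7085^6 = +0.126470
d^3_{1,-1}(1.5747) = +0.747061 -1.003888 +0.126470 = -0.130358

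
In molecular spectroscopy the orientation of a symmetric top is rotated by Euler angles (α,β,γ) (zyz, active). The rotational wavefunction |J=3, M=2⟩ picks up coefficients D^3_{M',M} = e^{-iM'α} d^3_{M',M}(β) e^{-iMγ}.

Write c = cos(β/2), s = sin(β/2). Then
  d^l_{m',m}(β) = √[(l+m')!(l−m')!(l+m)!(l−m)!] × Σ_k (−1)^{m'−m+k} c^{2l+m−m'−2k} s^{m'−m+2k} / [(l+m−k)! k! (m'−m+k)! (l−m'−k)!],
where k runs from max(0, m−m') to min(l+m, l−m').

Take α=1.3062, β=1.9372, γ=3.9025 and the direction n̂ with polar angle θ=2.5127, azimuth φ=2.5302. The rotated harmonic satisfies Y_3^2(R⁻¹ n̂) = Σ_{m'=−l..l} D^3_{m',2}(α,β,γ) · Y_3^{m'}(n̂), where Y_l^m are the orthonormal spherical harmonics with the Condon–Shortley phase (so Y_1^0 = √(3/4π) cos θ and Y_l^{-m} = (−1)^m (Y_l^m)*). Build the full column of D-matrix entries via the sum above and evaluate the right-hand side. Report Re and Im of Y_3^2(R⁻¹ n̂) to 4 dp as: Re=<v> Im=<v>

Re=0.3715 Im=-0.0602

Need the full column D^3_{m',2} for m'=−3..3 at α=1.3062, β=1.9372, γ=3.9025.
cos(β/2)=0.566454, sin(β/2)=0.824093
d^3_{-3,2}: single k=5 term ⇒ +0.527379;  D = -0.387739+0.357473i
d^3_{-2,2}: k∈[4..5] ⇒ +0.739954 -0.313227 = +0.426728;  D = +0.197134+0.378464i
d^3_{-1,2}: k∈[3..4] ⇒ +0.643358 -0.680843 = -0.037485;  D = -0.036617+0.008020i
d^3_{0,2}: k∈[2..3] ⇒ +0.382976 -0.810579 = -0.427603;  D = -0.020936+0.427091i
d^3_{1,2}: k∈[1..2] ⇒ +0.151984 -0.643358 = -0.491374;  D = +0.467413+0.151571i
d^3_{2,2}: k∈[0..1] ⇒ +0.033036 -0.349608 = -0.316572;  D = +0.173005-0.265117i
d^3_{3,2}: single k=0 term ⇒ -0.117727;  D = -0.078335-0.087882i
Y_3^{m'}(θ=2.5127,φ=2.5302) and Σ D·Y over m':
  (-0.3877+0.3575i)·(+0.0221-0.0820i)  (+0.1971+0.3785i)·(-0.0975-0.2688i)  (-0.0366+0.0080i)·(-0.3533-0.2477i)  (-0.0209+0.4271i)·(-0.0814+0.0000i)  (+0.4674+0.1516i)·(+0.3533-0.2477i)  (+0.1730-0.2651i)·(-0.0975+0.2688i)  (-0.0783-0.0879i)·(-0.0221-0.0820i)
Y_3^2(R⁻¹ n̂) = +0.371518-0.060234i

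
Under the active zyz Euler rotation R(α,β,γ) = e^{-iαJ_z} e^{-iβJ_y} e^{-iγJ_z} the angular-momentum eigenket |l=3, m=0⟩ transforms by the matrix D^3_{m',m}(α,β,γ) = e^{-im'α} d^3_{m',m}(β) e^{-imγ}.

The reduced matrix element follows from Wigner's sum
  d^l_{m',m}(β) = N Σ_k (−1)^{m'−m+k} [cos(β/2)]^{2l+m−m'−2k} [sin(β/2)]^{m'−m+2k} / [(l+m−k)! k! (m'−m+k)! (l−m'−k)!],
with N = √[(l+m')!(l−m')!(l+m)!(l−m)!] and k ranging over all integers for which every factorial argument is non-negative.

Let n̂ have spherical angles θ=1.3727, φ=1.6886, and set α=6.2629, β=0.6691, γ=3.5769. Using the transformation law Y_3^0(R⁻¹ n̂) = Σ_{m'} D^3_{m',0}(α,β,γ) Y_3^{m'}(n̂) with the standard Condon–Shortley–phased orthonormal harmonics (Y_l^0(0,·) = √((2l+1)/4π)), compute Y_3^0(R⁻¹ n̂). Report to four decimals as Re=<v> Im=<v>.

Need the full column D^3_{m',0} for m'=−3..3 at α=6.2629, β=0.6691, γ=3.5769.
cos(β/2)=0.944558, sin(β/2)=0.328344
d^3_{-3,0}: single k=3 term ⇒ +0.133410;  D = +0.133163-0.008114i
d^3_{-2,0}: k∈[2..3] ⇒ +0.470039 -0.056798 = +0.413241;  D = +0.412901-0.016761i
d^3_{-1,0}: k∈[1..3] ⇒ +0.855192 -0.310017 +0.012487 = +0.557662;  D = +0.557547-0.011312i
d^3_{0,0}: k∈[0..3] ⇒ +0.710186 -0.772353 +0.093329 -0.001253 = +0.029909;  D = +0.029909+0.000000i
d^3_{1,0}: k∈[0..2] ⇒ -0.855192 +0.310017 -0.012487 = -0.557662;  D = -0.557547-0.011312i
d^3_{2,0}: k∈[0..1] ⇒ +0.470039 -0.056798 = +0.413241;  D = +0.412901+0.016761i
d^3_{3,0}: single k=0 term ⇒ -0.133410;  D = -0.133163-0.008114i
Y_3^{m'}(θ=1.3727,φ=1.6886) and Σ D·Y over m':
  (+0.1332-0.0081i)·(+0.1361+0.3689i)  (+0.4129-0.0168i)·(-0.1880+0.0451i)  (+0.5575-0.0113i)·(+0.0300+0.2537i)  (+0.0299+0.0000i)·(-0.2061+0.0000i)  (-0.5575-0.0113i)·(-0.0300+0.2537i)  (+0.4129+0.0168i)·(-0.1880-0.0451i)  (-0.1332-0.0081i)·(-0.1361+0.3689i)
Y_3^0(R⁻¹ n̂) = -0.078444+0.000000i

Re=-0.0784 Im=0.0000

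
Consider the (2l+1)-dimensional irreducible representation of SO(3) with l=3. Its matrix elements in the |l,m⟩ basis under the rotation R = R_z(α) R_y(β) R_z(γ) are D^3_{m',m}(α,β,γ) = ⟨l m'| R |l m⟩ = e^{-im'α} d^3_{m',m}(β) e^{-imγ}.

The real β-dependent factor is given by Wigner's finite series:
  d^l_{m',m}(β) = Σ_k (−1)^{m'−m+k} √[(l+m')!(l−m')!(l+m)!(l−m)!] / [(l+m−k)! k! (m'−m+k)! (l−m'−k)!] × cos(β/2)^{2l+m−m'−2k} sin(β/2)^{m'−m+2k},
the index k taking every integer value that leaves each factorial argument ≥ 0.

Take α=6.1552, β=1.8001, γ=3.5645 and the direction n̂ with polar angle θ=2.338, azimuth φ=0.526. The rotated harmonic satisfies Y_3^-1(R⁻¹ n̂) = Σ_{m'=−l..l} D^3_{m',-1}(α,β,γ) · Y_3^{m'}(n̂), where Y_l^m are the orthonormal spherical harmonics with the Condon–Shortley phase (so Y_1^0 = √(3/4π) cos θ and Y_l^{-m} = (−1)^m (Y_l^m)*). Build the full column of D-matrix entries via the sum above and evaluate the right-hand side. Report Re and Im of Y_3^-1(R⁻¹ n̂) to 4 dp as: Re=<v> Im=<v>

Need the full column D^3_{m',-1} for m'=−3..3 at α=6.1552, β=1.8001, γ=3.5645.
cos(β/2)=0.621571, sin(β/2)=0.783358
d^3_{-3,-1}: single k=2 term ⇒ +0.354755;  D = -0.354486-0.013815i
d^3_{-2,-1}: k∈[1..2] ⇒ +0.229833 -0.730100 = -0.500267;  D = +0.493312+0.083126i
d^3_{-1,-1}: k∈[0..2] ⇒ +0.057669 -0.732779 +0.872918 = +0.197808;  D = -0.189268-0.057496i
d^3_{0,-1}: k∈[0..2] ⇒ -0.251770 +1.199678 -0.635159 = +0.312748;  D = -0.285195-0.128356i
d^3_{1,-1}: k∈[0..2] ⇒ +0.549584 -1.163891 +0.231080 = -0.383227;  D = +0.326532+0.200600i
d^3_{2,-1}: k∈[0..1] ⇒ -0.730100 +0.579818 = -0.150282;  D = +0.116961+0.094365i
d^3_{3,-1}: single k=0 term ⇒ +0.563466;  D = -0.389787-0.406891i
Y_3^{m'}(θ=2.338,φ=0.526) and Σ D·Y over m':
  (-0.3545-0.0138i)·(-0.0011-0.1556i)  (+0.4933+0.0831i)·(-0.1823+0.3192i)  (-0.1893-0.0575i)·(+0.2835-0.1646i)  (-0.2852-0.1284i)·(+0.1531+0.0000i)  (+0.3265+0.2006i)·(-0.2835-0.1646i)  (+0.1170+0.0944i)·(-0.1823-0.3192i)  (-0.3898-0.4069i)·(+0.0011-0.1556i)
Y_3^-1(R⁻¹ n̂) = -0.339488+0.087773i

Re=-0.3395 Im=0.0878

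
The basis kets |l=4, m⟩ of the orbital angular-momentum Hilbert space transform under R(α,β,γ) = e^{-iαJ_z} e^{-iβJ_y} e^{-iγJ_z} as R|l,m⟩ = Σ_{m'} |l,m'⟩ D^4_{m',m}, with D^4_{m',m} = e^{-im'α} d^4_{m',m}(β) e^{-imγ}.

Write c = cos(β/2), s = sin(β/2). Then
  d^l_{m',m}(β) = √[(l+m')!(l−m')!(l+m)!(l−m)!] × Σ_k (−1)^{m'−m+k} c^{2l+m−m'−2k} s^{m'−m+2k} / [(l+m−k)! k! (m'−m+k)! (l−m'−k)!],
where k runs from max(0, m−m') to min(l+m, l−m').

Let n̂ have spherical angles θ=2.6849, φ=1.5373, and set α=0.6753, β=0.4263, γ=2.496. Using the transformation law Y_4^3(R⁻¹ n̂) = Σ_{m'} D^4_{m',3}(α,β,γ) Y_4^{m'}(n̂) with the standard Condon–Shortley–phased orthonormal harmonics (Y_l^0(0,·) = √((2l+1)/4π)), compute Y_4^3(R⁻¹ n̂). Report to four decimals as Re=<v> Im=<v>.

Re=0.3100 Im=0.0810

Need the full column D^4_{m',3} for m'=−4..4 at α=0.6753, β=0.4263, γ=2.496.
cos(β/2)=0.977369, sin(β/2)=0.211540
d^4_{-4,3}: single k=7 term ⇒ +0.000052;  D = +0.000004+0.000052i
d^4_{-3,3}: k∈[6..7] ⇒ +0.000599 -0.000004 = +0.000595;  D = +0.000406+0.000436i
d^4_{-2,3}: k∈[5..6] ⇒ +0.004439 -0.000069 = +0.004370;  D = +0.004324+0.000635i
d^4_{-1,3}: k∈[4..5] ⇒ +0.024172 -0.000679 = +0.023493;  D = +0.020276-0.011867i
d^4_{0,3}: k∈[3..4] ⇒ +0.099893 -0.004679 = +0.095213;  D = +0.034074-0.088907i
d^4_{1,3}: k∈[2..3] ⇒ +0.309604 -0.024172 = +0.285431;  D = -0.086888-0.271885i
d^4_{2,3}: k∈[1..2] ⇒ +0.674322 -0.094766 = +0.579555;  D = -0.482805-0.320599i
d^4_{3,3}: k∈[0..1] ⇒ +0.832664 -0.273045 = +0.559619;  D = -0.557398+0.049808i
d^4_{4,3}: single k=0 term ⇒ -0.509739;  D = +0.367921-0.352801i
Y_4^{m'}(θ=2.6849,φ=1.5373) and Σ D·Y over m':
  (+0.0000+0.0001i)·(+0.0166+0.0022i)  (+0.0004+0.0004i)·(+0.0097-0.0959i)  (+0.0043+0.0006i)·(-0.3011-0.0202i)  (+0.0203-0.0119i)·(-0.0165+0.4938i)  (+0.0341-0.0889i)·(+0.1634+0.0000i)  (-0.0869-0.2719i)·(+0.0165+0.4938i)  (-0.4828-0.3206i)·(-0.3011+0.0202i)  (-0.5574+0.0498i)·(-0.0097-0.0959i)  (+0.3679-0.3528i)·(+0.0166-0.0022i)
Y_4^3(R⁻¹ n̂) = +0.309989+0.081009i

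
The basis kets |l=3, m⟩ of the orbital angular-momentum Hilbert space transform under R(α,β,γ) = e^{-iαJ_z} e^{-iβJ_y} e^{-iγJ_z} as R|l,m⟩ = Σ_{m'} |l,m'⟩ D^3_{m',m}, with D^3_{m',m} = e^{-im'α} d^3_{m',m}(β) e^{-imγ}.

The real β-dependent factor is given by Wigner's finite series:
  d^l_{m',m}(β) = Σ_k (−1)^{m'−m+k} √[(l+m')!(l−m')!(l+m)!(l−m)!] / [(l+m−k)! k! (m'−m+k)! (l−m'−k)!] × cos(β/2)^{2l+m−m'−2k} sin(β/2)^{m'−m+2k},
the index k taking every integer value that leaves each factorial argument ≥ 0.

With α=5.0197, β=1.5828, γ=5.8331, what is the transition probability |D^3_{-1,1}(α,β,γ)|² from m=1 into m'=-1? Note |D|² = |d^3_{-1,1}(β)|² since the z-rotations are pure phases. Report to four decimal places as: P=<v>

P=0.0200

Split into d^3_{-1,1}(β=1.5828) × two z-phases.
With c≡cos(β/2)=0.702850 and s≡sin(β/2)=0.711338, N=[2·24·24·2]^{1/2}=48.000000
Admissible k: 2..4 (factorial args all ≥0)
  k=2: (−1)^0·48.0000/(8)·0.7029^4·0.7113^2 = +0.740891
  k=3: (−1)^1·48.0000/(6)·0.7029^2·0.7113^4 = -1.011858
  k=4: (−1)^2·48.0000/(48)·0.7029^0·0.7113^6 = +0.129556
d^3_{-1,1}(1.5828) = +0.740891 -1.011858 +0.129556 = -0.141411
|D^3_{-1,1}|² = |d^3_{-1,1}(β)|² = (-0.141411)² = 0.019997 (the z-rotation phases have unit modulus)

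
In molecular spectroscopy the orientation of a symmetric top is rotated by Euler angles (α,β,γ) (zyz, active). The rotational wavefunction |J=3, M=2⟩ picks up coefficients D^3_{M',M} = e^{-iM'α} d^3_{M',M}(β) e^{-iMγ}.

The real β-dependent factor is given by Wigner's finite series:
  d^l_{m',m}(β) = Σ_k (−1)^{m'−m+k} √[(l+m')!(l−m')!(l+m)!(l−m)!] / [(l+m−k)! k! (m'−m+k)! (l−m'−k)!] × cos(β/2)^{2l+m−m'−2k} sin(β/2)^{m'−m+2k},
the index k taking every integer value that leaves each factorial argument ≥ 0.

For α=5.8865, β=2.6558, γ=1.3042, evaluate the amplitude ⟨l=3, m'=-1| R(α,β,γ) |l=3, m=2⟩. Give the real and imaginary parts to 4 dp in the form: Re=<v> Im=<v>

Re=0.5695 Im=0.0782

Split into d^3_{-1,2}(β=2.6558) × two z-phases.
c=cos(2.6558/2)=0.240515, s=sin(2.6558/2)=0.970645; N=√[2·24·120·1]=75.894664
Admissible k: 3..4 (factorial args all ≥0)
  k=3: (−1)^0·75.8947/(12)·0.2405^3·0.9706^3 = +0.080471
  k=4: (−1)^1·75.8947/(24)·0.2405^1·0.9706^5 = -0.655308
d^3_{-1,2}(2.6558) = +0.080471 -0.655308 = -0.574837
Phases: e^{-i·(-1)·5.8865}=+0.922347-0.386363i, e^{-i·(2)·1.3042}=-0.861189-0.508285i ⇒ D=+0.569489+0.078226i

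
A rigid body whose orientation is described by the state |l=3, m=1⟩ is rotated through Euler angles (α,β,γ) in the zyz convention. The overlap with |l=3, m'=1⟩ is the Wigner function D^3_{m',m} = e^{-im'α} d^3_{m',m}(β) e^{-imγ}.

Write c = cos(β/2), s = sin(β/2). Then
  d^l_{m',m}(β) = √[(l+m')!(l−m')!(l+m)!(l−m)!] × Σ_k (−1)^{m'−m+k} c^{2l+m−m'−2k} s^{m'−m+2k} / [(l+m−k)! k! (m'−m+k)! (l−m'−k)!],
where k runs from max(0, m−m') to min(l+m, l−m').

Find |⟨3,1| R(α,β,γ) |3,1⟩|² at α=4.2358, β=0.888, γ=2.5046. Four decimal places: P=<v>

D^3_{1,1}(4.2358,0.888,2.5046) = e^{-i·1·4.2358}·d^3_{1,1}(0.888)·e^{-i·1·2.5046}. Compute d first:
Half-angle: c=0.903041, s=0.429555. N=√(24·2·24·2)=48.000000
Admissible k: 0..2 (factorial args all ≥0)
  k=0: (−1)^0·48.0000/(48)·0.9030^6·0.4296^0 = +0.542305
  k=1: (−1)^1·48.0000/(6)·0.9030^4·0.4296^2 = -0.981651
  k=2: (−1)^2·48.0000/(8)·0.9030^2·0.4296^4 = +0.166587
d^3_{1,1}(0.888) = +0.542305 -0.981651 +0.166587 = -0.272758
|D^3_{1,1}|² = |d^3_{1,1}(β)|² = (-0.272758)² = 0.074397 (the z-rotation phases have unit modulus)

P=0.0744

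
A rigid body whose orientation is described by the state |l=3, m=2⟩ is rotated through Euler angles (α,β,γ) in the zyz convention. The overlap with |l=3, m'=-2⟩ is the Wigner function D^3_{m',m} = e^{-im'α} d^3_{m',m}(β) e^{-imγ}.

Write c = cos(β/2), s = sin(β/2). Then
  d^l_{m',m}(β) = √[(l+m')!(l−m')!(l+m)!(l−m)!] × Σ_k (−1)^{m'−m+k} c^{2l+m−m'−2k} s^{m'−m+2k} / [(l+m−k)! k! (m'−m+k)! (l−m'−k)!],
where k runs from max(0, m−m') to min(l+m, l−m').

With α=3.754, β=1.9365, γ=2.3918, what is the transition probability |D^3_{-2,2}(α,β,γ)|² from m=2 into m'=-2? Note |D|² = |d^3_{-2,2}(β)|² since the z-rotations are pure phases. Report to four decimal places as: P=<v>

First d^3_{-2,2}(β=1.9365), then the phase factors e^{-i(-2)α} and e^{-i(2)γ}:
c=cos(1.9365/2)=0.566742, s=sin(1.9365/2)=0.823895; N=√[1·120·120·1]=120.000000
k: max(0,(2)−(-2))=4 … min(3+(2),3−(-2))=5
  k=4: (−1)^0·120.0000/(24)·0.5667^2·0.8239^4 = +0.739995
  k=5: (−1)^1·120.0000/(120)·0.5667^0·0.8239^6 = -0.312775
d^3_{-2,2}(1.9365) = +0.739995 -0.312775 = +0.427221
|D^3_{-2,2}|² = |d^3_{-2,2}(β)|² = (+0.427221)² = 0.182517 (the z-rotation phases have unit modulus)

P=0.1825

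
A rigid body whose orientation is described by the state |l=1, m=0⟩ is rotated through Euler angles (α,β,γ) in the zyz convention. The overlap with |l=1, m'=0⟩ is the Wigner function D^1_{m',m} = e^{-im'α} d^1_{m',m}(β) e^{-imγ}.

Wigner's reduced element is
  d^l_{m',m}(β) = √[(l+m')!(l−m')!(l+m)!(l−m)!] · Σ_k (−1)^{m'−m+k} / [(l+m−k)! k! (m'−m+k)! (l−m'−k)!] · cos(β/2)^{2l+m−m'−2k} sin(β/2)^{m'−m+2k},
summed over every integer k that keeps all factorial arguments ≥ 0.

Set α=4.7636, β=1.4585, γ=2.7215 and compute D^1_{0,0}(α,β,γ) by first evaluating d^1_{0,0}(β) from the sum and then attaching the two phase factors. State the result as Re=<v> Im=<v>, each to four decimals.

Re=0.1121 Im=0.0000

D^1_{0,0}(4.7636,1.4585,2.7215) = e^{-i·0·4.7636}·d^1_{0,0}(1.4585)·e^{-i·0·2.7215}. Compute d first:
c=cos(1.4585/2)=0.745674, s=sin(1.4585/2)=0.666311; N=√[1·1·1·1]=1.000000
Admissible k: 0..1 (factorial args all ≥0)
  k=0: (−1)^0·1.0000/(1)·0.7457^2·0.6663^0 = +0.556030
  k=1: (−1)^1·1.0000/(1)·0.7457^0·0.6663^2 = -0.443970
d^1_{0,0}(1.4585) = +0.556030 -0.443970 = +0.112060
Attach z-rotation phases: D = e^{-i(0)(4.7636)}·(+0.112060)·e^{-i(0)(2.7215)} = +0.112060+0.000000i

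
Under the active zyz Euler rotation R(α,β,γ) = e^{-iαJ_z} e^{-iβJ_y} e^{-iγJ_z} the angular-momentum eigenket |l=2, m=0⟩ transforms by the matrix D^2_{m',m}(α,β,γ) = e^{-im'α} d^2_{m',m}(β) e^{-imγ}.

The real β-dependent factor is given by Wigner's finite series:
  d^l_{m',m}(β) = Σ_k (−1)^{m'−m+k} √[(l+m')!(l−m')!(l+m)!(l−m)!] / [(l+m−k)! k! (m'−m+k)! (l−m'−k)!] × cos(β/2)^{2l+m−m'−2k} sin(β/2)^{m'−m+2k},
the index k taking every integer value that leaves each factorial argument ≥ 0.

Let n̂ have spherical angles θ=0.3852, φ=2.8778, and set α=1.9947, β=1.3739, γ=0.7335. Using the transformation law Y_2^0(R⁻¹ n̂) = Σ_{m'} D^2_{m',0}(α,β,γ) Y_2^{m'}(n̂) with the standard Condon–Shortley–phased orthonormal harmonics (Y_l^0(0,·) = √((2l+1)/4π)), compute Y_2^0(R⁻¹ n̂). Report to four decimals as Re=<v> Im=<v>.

Re=-0.1523 Im=0.0000

Need the full column D^2_{m',0} for m'=−2..2 at α=1.9947, β=1.3739, γ=0.7335.
cos(β/2)=0.773184, sin(β/2)=0.634182
d^2_{-2,0}: single k=2 term ⇒ +0.588937;  D = -0.389658-0.441604i
d^2_{-1,0}: k∈[1..2] ⇒ +0.718022 -0.483059 = +0.234963;  D = -0.096646+0.214167i
d^2_{0,0}: k∈[0..2] ⇒ +0.357381 -0.961730 +0.161754 = -0.442595;  D = -0.442595+0.000000i
d^2_{1,0}: k∈[0..1] ⇒ -0.718022 +0.483059 = -0.234963;  D = +0.096646+0.214167i
d^2_{2,0}: single k=0 term ⇒ +0.588937;  D = -0.389658+0.441604i
Y_2^{m'}(θ=0.3852,φ=2.8778) and Σ D·Y over m':
  (-0.3897-0.4416i)·(+0.0471+0.0275i)  (-0.0966+0.2142i)·(-0.2597-0.0701i)  (-0.4426+0.0000i)·(+0.4972+0.0000i)  (+0.0966+0.2142i)·(+0.2597-0.0701i)  (-0.3897+0.4416i)·(+0.0471-0.0275i)
Y_2^0(R⁻¹ n̂) = -0.152287+0.000000i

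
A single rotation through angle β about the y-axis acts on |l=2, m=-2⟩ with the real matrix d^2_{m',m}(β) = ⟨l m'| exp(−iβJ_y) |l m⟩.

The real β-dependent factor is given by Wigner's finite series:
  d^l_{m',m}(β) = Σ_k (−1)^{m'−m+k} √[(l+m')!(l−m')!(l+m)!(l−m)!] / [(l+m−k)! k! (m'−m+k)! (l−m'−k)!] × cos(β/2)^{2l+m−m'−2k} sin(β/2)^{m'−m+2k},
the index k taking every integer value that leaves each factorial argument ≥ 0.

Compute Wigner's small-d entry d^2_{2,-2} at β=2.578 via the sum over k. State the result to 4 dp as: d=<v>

d=0.8513

d^2_{2,-2}(β=2.578) via Wigner's sum:
With c≡cos(β/2)=0.278082 and s≡sin(β/2)=0.960557, N=[24·1·1·24]^{1/2}=24.000000
Admissible k: 0..0 (factorial args all ≥0)
  k=0: (−1)^4·24.0000/(24)·0.2781^0·0.9606^4 = +0.851321
d^2_{2,-2}(2.578) = +0.851321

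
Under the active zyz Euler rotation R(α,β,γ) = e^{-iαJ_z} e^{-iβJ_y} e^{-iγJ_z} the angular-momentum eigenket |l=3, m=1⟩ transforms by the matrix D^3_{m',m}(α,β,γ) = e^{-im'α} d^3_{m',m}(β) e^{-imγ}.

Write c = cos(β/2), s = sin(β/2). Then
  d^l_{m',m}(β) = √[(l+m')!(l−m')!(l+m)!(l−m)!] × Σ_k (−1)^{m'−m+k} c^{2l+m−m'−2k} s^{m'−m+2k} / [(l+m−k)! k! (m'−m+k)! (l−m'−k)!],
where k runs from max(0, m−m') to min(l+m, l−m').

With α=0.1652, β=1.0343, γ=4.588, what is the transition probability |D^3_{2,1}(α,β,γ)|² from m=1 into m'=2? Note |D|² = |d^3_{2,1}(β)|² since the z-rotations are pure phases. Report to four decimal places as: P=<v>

D^3_{2,1}(0.1652,1.0343,4.588) = e^{-i·2·0.1652}·d^3_{2,1}(1.0343)·e^{-i·1·4.588}. Compute d first:
With c≡cos(β/2)=0.869232 and s≡sin(β/2)=0.494405, N=[120·1·24·2]^{1/2}=75.894664
k: max(0,(1)−(2))=0 … min(3+(1),3−(2))=1
  k=0: (−1)^1·75.8947/(24)·0.8692^5·0.4944^1 = -0.775819
  k=1: (−1)^2·75.8947/(12)·0.8692^3·0.4944^3 = +0.501978
d^3_{2,1}(1.0343) = -0.775819 +0.501978 = -0.273841
|D^3_{2,1}|² = |d^3_{2,1}(β)|² = (-0.273841)² = 0.074989 (the z-rotation phases have unit modulus)

P=0.0750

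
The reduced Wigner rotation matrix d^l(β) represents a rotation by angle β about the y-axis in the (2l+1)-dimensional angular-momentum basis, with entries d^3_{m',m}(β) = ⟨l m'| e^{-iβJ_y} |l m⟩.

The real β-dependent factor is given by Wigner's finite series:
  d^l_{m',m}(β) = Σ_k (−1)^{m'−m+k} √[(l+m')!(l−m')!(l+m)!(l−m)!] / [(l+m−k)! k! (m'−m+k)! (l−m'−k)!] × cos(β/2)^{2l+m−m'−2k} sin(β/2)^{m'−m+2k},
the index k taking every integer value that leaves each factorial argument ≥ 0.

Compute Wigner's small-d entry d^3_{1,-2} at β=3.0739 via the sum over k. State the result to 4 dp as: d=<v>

d=0.1065

d^3_{1,-2}(β=3.0739) via Wigner's sum:
Half-angle: c=0.033840, s=0.999427. N=√(24·2·1·120)=75.894664
The bounds max(0,m−m')=0 and min(l+m,l−m')=1 give 2 terms
  k=0: (−1)^3·75.8947/(12)·0.0338^3·0.9994^3 = -0.000245
  k=1: (−1)^4·75.8947/(24)·0.0338^1·0.9994^5 = +0.106705
d^3_{1,-2}(3.0739) = -0.000245 +0.106705 = +0.106460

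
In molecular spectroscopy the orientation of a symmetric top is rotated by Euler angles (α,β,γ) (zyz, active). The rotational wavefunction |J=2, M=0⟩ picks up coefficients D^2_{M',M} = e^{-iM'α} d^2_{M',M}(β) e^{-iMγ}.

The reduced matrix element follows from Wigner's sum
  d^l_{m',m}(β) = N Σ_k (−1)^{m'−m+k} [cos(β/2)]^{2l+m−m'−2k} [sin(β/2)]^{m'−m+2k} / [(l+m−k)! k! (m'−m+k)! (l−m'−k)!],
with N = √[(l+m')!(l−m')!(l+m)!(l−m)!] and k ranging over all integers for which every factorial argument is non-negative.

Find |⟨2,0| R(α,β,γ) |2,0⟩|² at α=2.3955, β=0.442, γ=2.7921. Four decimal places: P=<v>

First d^2_{0,0}(β=0.442), then the phase factors e^{-i(0)α} and e^{-i(0)γ}:
Half-angle: c=0.975679, s=0.219205. N=√(2·2·2·2)=4.000000
The bounds max(0,m−m')=0 and min(l+m,l−m')=2 give 3 terms
  k=0: (−1)^0·4.0000/(4)·0.9757^4·0.2192^0 = +0.906207
  k=1: (−1)^1·4.0000/(1)·0.9757^2·0.2192^2 = -0.182968
  k=2: (−1)^2·4.0000/(4)·0.9757^0·0.2192^4 = +0.002309
d^2_{0,0}(0.442) = +0.906207 -0.182968 +0.002309 = +0.725547
|D^2_{0,0}|² = |d^2_{0,0}(β)|² = (+0.725547)² = 0.526419 (the z-rotation phases have unit modulus)

P=0.5264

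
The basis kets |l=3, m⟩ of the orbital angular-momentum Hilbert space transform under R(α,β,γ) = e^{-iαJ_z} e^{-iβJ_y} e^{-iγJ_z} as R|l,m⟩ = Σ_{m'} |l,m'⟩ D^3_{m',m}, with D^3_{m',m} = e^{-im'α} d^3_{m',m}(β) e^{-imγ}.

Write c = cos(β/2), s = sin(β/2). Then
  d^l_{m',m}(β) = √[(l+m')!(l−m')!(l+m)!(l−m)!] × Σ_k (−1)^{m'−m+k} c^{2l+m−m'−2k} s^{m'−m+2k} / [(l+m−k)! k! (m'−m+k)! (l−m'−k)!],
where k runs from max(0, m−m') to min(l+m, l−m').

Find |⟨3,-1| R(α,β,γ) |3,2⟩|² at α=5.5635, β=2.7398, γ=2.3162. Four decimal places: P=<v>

Split into d^3_{-1,2}(β=2.7398) × two z-phases.
With c≡cos(β/2)=0.199548 and s≡sin(β/2)=0.979888, N=[2·24·120·1]^{1/2}=75.894664
The bounds max(0,m−m')=3 and min(l+m,l−m')=4 give 2 terms
  k=3: (−1)^0·75.8947/(12)·0.1995^3·0.9799^3 = +0.047282
  k=4: (−1)^1·75.8947/(24)·0.1995^1·0.9799^5 = -0.570071
d^3_{-1,2}(2.7398) = +0.047282 -0.570071 = -0.522789
|D^3_{-1,2}|² = |d^3_{-1,2}(β)|² = (-0.522789)² = 0.273308 (the z-rotation phases have unit modulus)

P=0.2733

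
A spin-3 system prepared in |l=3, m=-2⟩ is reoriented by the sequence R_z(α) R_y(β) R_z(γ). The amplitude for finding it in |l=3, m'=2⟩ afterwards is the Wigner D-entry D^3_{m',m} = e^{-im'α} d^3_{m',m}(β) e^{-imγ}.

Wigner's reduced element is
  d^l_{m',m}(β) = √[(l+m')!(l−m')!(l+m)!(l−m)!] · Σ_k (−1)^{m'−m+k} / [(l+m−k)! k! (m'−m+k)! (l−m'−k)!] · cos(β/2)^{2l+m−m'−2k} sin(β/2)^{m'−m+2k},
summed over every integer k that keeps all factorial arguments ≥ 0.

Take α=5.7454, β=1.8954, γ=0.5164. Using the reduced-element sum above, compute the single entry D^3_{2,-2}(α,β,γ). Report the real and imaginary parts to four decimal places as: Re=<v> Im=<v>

Re=-0.2323 Im=0.3897

Split into d^3_{2,-2}(β=1.8954) × two z-phases.
c=cos(1.8954/2)=0.583552, s=sin(1.8954/2)=0.812075; N=√[120·1·1·120]=120.000000
k∈{0,1} keeps every argument non-negative
  k=0: (−1)^4·120.0000/(24)·0.5836^2·0.8121^4 = +0.740483
  k=1: (−1)^5·120.0000/(120)·0.5836^0·0.8121^6 = -0.286800
d^3_{2,-2}(1.8954) = +0.740483 -0.286800 = +0.453684
D = (+0.475230+0.879861i)·(+0.453684)·(+0.512416+0.858737i) = -0.232311+0.389693i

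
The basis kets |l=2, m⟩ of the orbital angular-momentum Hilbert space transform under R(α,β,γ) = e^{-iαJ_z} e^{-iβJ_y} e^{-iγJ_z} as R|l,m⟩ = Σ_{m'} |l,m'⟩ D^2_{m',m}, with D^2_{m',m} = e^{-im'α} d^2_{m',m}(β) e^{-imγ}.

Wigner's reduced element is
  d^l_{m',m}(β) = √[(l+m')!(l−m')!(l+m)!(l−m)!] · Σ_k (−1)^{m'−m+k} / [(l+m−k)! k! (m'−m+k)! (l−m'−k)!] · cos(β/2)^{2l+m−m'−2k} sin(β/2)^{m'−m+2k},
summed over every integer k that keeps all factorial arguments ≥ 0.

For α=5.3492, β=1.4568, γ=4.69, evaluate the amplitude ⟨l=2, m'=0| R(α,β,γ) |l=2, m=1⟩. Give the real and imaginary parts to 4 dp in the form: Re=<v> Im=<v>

First d^2_{0,1}(β=1.4568), then the phase factors e^{-i(0)α} and e^{-i(1)γ}:
With c≡cos(β/2)=0.746240 and s≡sin(β/2)=0.665677, N=[2·2·6·1]^{1/2}=4.898979
The bounds max(0,m−m')=1 and min(l+m,l−m')=2 give 2 terms
  k=1: (−1)^0·4.8990/(2)·0.7462^3·0.6657^1 = +0.677603
  k=2: (−1)^1·4.8990/(2)·0.7462^1·0.6657^3 = -0.539193
d^2_{0,1}(1.4568) = +0.677603 -0.539193 = +0.138410
D = (+1.000000+0.000000i)·(+0.138410)·(-0.022387+0.999749i) = -0.003099+0.138375i

Re=-0.0031 Im=0.1384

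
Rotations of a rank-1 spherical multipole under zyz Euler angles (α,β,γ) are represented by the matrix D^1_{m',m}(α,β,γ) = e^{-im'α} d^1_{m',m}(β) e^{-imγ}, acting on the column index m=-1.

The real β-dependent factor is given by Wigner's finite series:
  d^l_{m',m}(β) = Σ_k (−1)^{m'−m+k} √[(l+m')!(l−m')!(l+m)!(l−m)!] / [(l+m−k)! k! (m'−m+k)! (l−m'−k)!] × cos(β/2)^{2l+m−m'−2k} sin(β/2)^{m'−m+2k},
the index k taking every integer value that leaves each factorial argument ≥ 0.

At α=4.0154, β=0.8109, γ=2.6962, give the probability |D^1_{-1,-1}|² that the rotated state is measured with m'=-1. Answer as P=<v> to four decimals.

D^1_{-1,-1}(4.0154,0.8109,2.6962) = e^{-i·-1·4.0154}·d^1_{-1,-1}(0.8109)·e^{-i·-1·2.6962}. Compute d first:
Half-angle: c=0.918925, s=0.394432. N=√(1·2·1·2)=2.000000
k∈{0} keeps every argument non-negative
  k=0: (−1)^0·2.0000/(2)·0.9189^2·0.3944^0 = +0.844423
d^1_{-1,-1}(0.8109) = +0.844423
|D^1_{-1,-1}|² = |d^1_{-1,-1}(β)|² = (+0.844423)² = 0.713050 (the z-rotation phases have unit modulus)

P=0.7131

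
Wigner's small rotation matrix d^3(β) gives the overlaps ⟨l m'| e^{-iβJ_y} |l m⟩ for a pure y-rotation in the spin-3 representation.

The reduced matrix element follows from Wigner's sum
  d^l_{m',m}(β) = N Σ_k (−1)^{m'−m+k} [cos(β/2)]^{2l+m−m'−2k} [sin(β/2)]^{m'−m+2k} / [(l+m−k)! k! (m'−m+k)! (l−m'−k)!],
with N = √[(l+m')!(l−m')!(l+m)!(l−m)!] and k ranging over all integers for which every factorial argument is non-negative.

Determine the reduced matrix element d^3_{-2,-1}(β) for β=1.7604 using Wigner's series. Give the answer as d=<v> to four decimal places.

d=-0.4932

d^3_{-2,-1}(β=1.7604) via Wigner's sum:
c=cos(1.7604/2)=0.636997, s=sin(1.7604/2)=0.770866; N=√[1·120·2·24]=75.894664
The bounds max(0,m−m')=1 and min(l+m,l−m')=2 give 2 terms
  k=1: (−1)^0·75.8947/(24)·0.6370^5·0.7709^1 = +0.255662
  k=2: (−1)^1·75.8947/(12)·0.6370^3·0.7709^3 = -0.748823
d^3_{-2,-1}(1.7604) = +0.255662 -0.748823 = -0.493161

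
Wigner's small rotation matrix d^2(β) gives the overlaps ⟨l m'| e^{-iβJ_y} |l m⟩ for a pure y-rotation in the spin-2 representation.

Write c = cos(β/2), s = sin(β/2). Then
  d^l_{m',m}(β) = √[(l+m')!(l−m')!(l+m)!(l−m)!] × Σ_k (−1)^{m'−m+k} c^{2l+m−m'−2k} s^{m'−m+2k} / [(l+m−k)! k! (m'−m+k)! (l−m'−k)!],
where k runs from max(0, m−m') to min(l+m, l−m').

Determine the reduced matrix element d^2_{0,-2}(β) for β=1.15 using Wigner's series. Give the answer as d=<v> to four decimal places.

d=0.5102

d^2_{0,-2}(β=1.15) via Wigner's sum:
Half-angle: c=0.839192, s=0.543835. N=√(2·2·1·24)=9.797959
The bounds max(0,m−m')=0 and min(l+m,l−m')=0 give 1 term
  k=0: (−1)^2·9.7980/(4)·0.8392^2·0.5438^2 = +0.510191
d^2_{0,-2}(1.15) = +0.510191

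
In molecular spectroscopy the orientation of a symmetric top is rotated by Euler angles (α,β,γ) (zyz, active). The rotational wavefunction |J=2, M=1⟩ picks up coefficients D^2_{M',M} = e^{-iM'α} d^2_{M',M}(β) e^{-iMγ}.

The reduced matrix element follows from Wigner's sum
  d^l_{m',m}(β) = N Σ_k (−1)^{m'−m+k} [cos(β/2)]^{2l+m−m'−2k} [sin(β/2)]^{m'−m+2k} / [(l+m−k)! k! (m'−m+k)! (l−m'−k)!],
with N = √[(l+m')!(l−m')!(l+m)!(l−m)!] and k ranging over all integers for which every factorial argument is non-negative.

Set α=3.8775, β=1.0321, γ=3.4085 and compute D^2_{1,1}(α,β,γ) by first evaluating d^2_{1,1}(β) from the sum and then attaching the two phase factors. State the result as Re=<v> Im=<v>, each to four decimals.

D^2_{1,1}(3.8775,1.0321,3.4085) = e^{-i·1·3.8775}·d^2_{1,1}(1.0321)·e^{-i·1·3.4085}. Compute d first:
c=cos(1.0321/2)=0.869775, s=sin(1.0321/2)=0.493448; N=√[6·1·6·1]=6.000000
The bounds max(0,m−m')=0 and min(l+m,l−m')=1 give 2 terms
  k=0: (−1)^0·6.0000/(6)·0.8698^4·0.4934^0 = +0.572305
  k=1: (−1)^1·6.0000/(2)·0.8698^2·0.4934^2 = -0.552610
d^2_{1,1}(1.0321) = +0.572305 -0.552610 = +0.019696
Attach z-rotation phases: D = e^{-i(1)(3.8775)}·(+0.019696)·e^{-i(1)(3.4085)} = +0.010595-0.016603i

Re=0.0106 Im=-0.0166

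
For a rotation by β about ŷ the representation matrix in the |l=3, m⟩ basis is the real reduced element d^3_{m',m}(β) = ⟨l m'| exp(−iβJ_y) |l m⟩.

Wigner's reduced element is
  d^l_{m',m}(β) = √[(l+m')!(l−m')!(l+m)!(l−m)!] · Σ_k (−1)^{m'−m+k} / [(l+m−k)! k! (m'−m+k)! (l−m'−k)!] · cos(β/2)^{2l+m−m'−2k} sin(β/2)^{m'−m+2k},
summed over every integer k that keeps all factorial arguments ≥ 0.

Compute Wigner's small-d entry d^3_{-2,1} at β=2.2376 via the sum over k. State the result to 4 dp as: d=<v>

d^3_{-2,1}(β=2.2376) via Wigner's sum:
Half-angle: c=0.436762, s=0.899577. N=√(1·120·24·2)=75.894664
k∈{3,4} keeps every argument non-negative
  k=3: (−1)^0·75.8947/(12)·0.4368^3·0.8996^3 = +0.383601
  k=4: (−1)^1·75.8947/(24)·0.4368^1·0.8996^5 = -0.813648
d^3_{-2,1}(2.2376) = +0.383601 -0.813648 = -0.430047

d=-0.4300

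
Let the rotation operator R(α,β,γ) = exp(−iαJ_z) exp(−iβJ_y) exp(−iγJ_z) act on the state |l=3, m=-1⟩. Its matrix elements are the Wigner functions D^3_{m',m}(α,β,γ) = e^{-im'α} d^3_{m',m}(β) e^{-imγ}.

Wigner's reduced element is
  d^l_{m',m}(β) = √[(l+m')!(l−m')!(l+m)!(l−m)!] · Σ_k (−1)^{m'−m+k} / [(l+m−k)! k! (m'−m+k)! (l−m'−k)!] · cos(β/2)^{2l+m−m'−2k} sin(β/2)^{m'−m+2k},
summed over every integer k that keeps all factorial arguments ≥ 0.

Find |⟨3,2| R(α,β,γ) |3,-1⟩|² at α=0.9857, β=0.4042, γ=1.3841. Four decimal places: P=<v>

P=0.0022

D^3_{2,-1}(0.9857,0.4042,1.3841) = e^{-i·2·0.9857}·d^3_{2,-1}(0.4042)·e^{-i·-1·1.3841}. Compute d first:
With c≡cos(β/2)=0.979647 and s≡sin(β/2)=0.200727, N=[120·1·2·24]^{1/2}=75.894664
k: max(0,(-1)−(2))=0 … min(3+(-1),3−(2))=1
  k=0: (−1)^3·75.8947/(12)·0.9796^3·0.2007^3 = -0.048090
  k=1: (−1)^4·75.8947/(24)·0.9796^1·0.2007^5 = +0.001009
d^3_{2,-1}(0.4042) = -0.048090 +0.001009 = -0.047081
|D^3_{2,-1}|² = |d^3_{2,-1}(β)|² = (-0.047081)² = 0.002217 (the z-rotation phases have unit modulus)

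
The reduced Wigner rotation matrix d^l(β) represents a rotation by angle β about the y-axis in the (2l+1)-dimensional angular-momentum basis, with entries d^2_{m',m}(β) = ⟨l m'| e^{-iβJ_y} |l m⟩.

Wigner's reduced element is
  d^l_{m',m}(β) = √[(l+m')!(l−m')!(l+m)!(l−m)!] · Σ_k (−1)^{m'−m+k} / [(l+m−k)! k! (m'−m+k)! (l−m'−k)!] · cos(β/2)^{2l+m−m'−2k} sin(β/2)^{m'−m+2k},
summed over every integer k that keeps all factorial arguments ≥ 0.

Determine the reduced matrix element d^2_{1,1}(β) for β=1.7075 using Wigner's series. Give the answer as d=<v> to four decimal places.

d=-0.5496

d^2_{1,1}(β=1.7075) via Wigner's sum:
c=cos(1.7075/2)=0.657161, s=sin(1.7075/2)=0.753750; N=√[6·1·6·1]=6.000000
k: max(0,(1)−(1))=0 … min(2+(1),2−(1))=1
  k=0: (−1)^0·6.0000/(6)·0.6572^4·0.7538^0 = +0.186504
  k=1: (−1)^1·6.0000/(2)·0.6572^2·0.7538^2 = -0.736071
d^2_{1,1}(1.7075) = +0.186504 -0.736071 = -0.549567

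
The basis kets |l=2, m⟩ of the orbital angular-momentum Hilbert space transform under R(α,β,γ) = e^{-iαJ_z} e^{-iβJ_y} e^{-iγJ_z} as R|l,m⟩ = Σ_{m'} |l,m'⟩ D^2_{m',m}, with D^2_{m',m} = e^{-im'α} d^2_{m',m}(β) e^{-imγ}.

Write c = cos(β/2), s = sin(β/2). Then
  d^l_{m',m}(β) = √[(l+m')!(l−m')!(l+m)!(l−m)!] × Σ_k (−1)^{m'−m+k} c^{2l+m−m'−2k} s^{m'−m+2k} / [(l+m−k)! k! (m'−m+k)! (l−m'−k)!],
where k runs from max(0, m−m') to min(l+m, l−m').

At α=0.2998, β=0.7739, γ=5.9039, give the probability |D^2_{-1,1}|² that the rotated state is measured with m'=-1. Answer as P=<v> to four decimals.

P=0.1198

Split into d^2_{-1,1}(β=0.7739) × two z-phases.
With c≡cos(β/2)=0.926064 and s≡sin(β/2)=0.377366, N=[1·6·6·1]^{1/2}=6.000000
k: max(0,(1)−(-1))=2 … min(2+(1),2−(-1))=3
  k=2: (−1)^0·6.0000/(2)·0.9261^2·0.3774^2 = +0.366377
  k=3: (−1)^1·6.0000/(6)·0.9261^0·0.3774^4 = -0.020279
d^2_{-1,1}(0.7739) = +0.366377 -0.020279 = +0.346098
|D^2_{-1,1}|² = |d^2_{-1,1}(β)|² = (+0.346098)² = 0.119784 (the z-rotation phases have unit modulus)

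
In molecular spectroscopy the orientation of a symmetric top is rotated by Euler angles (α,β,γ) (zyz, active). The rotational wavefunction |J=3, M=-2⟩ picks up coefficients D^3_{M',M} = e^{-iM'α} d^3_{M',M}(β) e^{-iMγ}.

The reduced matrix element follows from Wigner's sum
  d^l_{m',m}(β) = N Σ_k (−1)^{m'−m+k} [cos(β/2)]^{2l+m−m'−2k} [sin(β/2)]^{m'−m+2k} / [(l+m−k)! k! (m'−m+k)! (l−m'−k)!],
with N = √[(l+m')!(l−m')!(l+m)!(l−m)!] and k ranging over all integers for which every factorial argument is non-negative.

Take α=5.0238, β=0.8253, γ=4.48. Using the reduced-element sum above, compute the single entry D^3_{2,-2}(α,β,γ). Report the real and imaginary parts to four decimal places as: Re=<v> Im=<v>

Re=0.0485 Im=-0.0924

D^3_{2,-2}(5.0238,0.8253,4.48) = e^{-i·2·5.0238}·d^3_{2,-2}(0.8253)·e^{-i·-2·4.48}. Compute d first:
Half-angle: c=0.916061, s=0.401038. N=√(120·1·1·120)=120.000000
The bounds max(0,m−m')=0 and min(l+m,l−m')=1 give 2 terms
  k=0: (−1)^4·120.0000/(24)·0.9161^2·0.4010^4 = +0.108533
  k=1: (−1)^5·120.0000/(120)·0.9161^0·0.4010^6 = -0.004160
d^3_{2,-2}(0.8253) = +0.108533 -0.004160 = +0.104373
Attach z-rotation phases: D = e^{-i(2)(5.0238)}·(+0.104373)·e^{-i(-2)(4.48)} = +0.048493-0.092424i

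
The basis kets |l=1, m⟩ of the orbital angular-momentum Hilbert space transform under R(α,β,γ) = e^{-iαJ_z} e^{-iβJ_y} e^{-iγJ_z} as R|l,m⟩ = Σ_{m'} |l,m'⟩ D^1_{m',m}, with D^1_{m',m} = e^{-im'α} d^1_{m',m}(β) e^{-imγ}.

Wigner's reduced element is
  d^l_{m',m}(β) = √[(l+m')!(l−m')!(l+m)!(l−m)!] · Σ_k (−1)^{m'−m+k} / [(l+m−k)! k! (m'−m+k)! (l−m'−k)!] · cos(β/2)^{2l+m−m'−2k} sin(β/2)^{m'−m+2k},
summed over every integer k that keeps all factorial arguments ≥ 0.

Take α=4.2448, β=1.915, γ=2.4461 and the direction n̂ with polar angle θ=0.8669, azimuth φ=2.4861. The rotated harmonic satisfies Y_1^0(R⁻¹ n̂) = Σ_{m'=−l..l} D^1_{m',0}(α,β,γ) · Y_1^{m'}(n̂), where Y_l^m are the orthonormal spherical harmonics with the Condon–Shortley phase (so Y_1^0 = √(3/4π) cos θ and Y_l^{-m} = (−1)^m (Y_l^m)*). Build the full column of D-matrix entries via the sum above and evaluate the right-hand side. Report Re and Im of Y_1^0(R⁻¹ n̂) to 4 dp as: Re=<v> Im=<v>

Re=-0.1722 Im=0.0000

Need the full column D^1_{m',0} for m'=−1..1 at α=4.2448, β=1.915, γ=2.4461.
cos(β/2)=0.575566, sin(β/2)=0.817755
d^1_{-1,0}: single k=1 term ⇒ +0.665631;  D = -0.300023-0.594181i
d^1_{0,0}: k∈[0..1] ⇒ +0.331276 -0.668724 = -0.337447;  D = -0.337447+0.000000i
d^1_{1,0}: single k=0 term ⇒ -0.665631;  D = +0.300023-0.594181i
Y_1^{m'}(θ=0.8669,φ=2.4861) and Σ D·Y over m':
  (-0.3000-0.5942i)·(-0.2088-0.1605i)  (-0.3374+0.0000i)·(+0.3162+0.0000i)  (+0.3000-0.5942i)·(+0.2088-0.1605i)
Y_1^0(R⁻¹ n̂) = -0.172205+0.000000i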